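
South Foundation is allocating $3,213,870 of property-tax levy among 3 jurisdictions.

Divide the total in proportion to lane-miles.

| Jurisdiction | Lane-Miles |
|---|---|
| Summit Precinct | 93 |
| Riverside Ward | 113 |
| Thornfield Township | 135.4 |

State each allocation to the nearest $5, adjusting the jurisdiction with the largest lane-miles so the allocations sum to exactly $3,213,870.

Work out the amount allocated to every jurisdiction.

Summit Precinct: $875,485 | Riverside Ward: $1,063,760 | Thornfield Township: $1,274,625

Combined lane-miles = 341.4.
Proportional shares: Summit Precinct 93/341.4 × $3,213,870 = 875,483.04; Riverside Ward 113/341.4 × $3,213,870 = 1,063,758.96; Thornfield Township 135.4/341.4 × $3,213,870 = 1,274,628.00.
At nearest $5: Summit Precinct $875,485; Riverside Ward $1,063,760; Thornfield Township $1,274,630. Sum = $3,213,875.
Difference $3,213,870 − $3,213,875 = −$5 applied to largest lane-miles (Thornfield Township): Thornfield Township becomes $1,274,625.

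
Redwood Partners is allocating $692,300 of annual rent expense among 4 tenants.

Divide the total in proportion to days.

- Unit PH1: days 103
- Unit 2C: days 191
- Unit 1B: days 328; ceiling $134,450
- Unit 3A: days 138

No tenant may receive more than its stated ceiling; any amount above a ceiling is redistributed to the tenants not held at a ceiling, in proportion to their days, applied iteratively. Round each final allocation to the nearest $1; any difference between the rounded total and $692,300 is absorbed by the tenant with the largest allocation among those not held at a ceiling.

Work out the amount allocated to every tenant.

Total days = 760.
Unconstrained shares: Unit PH1 93,824.87; Unit 2C 173,985.92; Unit 1B 298,782.11; Unit 3A 125,707.11.
Capped: Unit 1B ($134,450); residual $557,850 reallocated over remaining days 432.
Remaining shares: Unit PH1 133,005.90 → $133,006; Unit 2C 246,642.01 → $246,642; Unit 3A 178,202.08 → $178,202.

Unit PH1: $133,006 · Unit 2C: $246,642 · Unit 1B: $134,450 · Unit 3A: $178,202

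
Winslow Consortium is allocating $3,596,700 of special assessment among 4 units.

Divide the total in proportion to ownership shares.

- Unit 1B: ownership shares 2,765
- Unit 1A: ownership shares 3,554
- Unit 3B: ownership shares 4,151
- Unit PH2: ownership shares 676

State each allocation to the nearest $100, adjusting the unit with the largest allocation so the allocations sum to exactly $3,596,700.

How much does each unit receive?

Unit 1B: $892,200; Unit 1A: $1,146,800; Unit 3B: $1,339,600; Unit PH2: $218,100

Ownership shares total: 11,146.
Pro-rata amounts: Unit 1B 2,765/11,146 × $3,596,700 = 892,237.17; Unit 1A 3,554/11,146 × $3,596,700 = 1,146,839.39; Unit 3B 4,151/11,146 × $3,596,700 = 1,339,485.17; Unit PH2 676/11,146 × $3,596,700 = 218,138.27.
Rounded to nearest $100: Unit 1B $892,200; Unit 1A $1,146,800; Unit 3B $1,339,500; Unit PH2 $218,100. Sum = $3,596,600.
Difference $3,596,700 − $3,596,600 = +$100 applied to largest allocation (Unit 3B): Unit 3B becomes $1,339,600.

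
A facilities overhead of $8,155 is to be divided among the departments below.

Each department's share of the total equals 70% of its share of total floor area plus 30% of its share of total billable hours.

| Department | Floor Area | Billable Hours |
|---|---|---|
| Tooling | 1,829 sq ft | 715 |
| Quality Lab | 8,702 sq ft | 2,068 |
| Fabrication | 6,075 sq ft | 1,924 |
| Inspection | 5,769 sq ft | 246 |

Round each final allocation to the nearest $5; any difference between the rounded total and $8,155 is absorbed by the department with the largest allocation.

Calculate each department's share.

Totals — floor area 22,375, billable hours 4,953.
Combined weights (70% floor area + 30% billable hours): Tooling 0.1005; Quality Lab 0.3975; Fabrication 0.3066; Inspection 0.1954.
Proportional shares: Tooling 819.80; Quality Lab 3,241.60; Fabrication 2,500.25; Inspection 1,593.35.
Rounded to nearest $5: Tooling $820; Quality Lab $3,240; Fabrication $2,500; Inspection $1,595. Sum = $8,155.
Sum already equals the total — no adjustment.

Tooling: $820 | Quality Lab: $3,240 | Fabrication: $2,500 | Inspection: $1,595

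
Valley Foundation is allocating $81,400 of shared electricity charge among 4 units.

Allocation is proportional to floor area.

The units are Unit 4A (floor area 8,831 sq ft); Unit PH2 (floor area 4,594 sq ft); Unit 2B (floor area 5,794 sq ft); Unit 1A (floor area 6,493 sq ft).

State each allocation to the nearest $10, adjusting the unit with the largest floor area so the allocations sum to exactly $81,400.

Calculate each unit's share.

Floor area total: 8,831 + 4,594 + 5,794 + 6,493 = 25,712.
Pro-rata amounts: Unit 4A 27,957.51; Unit PH2 14,543.86; Unit 2B 18,342.86; Unit 1A 20,555.78.
After rounding ($10): Unit 4A $27,960; Unit PH2 $14,540; Unit 2B $18,340; Unit 1A $20,560. Sum = $81,400.
Rounded total matches; no reconciliation needed.

Unit 4A: $27,960 | Unit PH2: $14,540 | Unit 2B: $18,340 | Unit 1A: $20,560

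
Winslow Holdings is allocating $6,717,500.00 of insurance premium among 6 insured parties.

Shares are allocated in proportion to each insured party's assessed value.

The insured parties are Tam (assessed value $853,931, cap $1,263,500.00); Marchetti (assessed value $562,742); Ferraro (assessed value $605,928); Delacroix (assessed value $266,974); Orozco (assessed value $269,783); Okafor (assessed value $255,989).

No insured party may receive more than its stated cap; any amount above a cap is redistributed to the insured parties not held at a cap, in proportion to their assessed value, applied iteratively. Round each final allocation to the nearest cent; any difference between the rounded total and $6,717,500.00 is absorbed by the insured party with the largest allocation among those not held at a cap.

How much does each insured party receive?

Tam: $1,263,500.00; Marchetti: $1,564,785.27; Ferraro: $1,684,870.18; Delacroix: $742,359.70; Orozco: $750,170.53; Okafor: $711,814.32

Assessed value total: 2,815,347.
Pro-rata shares before constraints: Tam 2,037,504.2552; Marchetti 1,342,718.8141; Ferraro 1,445,761.8688; Delacroix 637,007.7454; Orozco 643,710.1013; Okafor 610,797.2152.
Capped: Tam ($1,263,500.00); remaining pool $5,454,000.00 reallocated over remaining assessed value 1,961,416.
Shares after redistribution: Marchetti 1,564,785.2715 → $1,564,785.27; Ferraro 1,684,870.1713 → $1,684,870.17; Delacroix 742,359.7014 → $742,359.70; Orozco 750,170.5309 → $750,170.53; Okafor 711,814.32496 → $711,814.32.
Rounding difference +$0.01 applied to Ferraro → $1,684,870.18.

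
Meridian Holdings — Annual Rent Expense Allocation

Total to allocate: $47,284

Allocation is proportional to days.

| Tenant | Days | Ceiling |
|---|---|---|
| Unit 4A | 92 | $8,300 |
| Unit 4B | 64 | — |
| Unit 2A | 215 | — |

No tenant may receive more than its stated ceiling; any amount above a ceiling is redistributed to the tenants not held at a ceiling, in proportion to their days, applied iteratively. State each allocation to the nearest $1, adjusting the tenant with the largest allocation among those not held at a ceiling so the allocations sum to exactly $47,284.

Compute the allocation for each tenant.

Unit 4A: $8,300; Unit 4B: $8,943; Unit 2A: $30,041

Total days = 371.
Pro-rata shares before constraints: Unit 4A 11,725.41; Unit 4B 8,156.81; Unit 2A 27,401.78.
Capped: Unit 4A ($8,300); balance $38,984 reallocated over remaining days 279.
Remaining shares: Unit 4B 8,942.57 → $8,943; Unit 2A 30,041.43 → $30,041.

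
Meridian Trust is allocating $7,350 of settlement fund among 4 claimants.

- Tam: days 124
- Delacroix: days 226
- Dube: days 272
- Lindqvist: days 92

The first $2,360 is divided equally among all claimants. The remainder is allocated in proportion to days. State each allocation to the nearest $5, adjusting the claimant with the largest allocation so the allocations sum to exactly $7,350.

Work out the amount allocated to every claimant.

$2,360 shared equally gives $590 per claimant.
Remainder $4,990 by days (total 714): Tam 866.61 → $865; Delacroix 1,579.47 → $1,580; Dube 1,900.95 → $1,900; Lindqvist 642.97 → $645.
Totals: Tam $590 + $865 = $1,455; Delacroix $590 + $1,580 = $2,170; Dube $590 + $1,900 = $2,490; Lindqvist $590 + $645 = $1,235.

Tam: $1,455; Delacroix: $2,170; Dube: $2,490; Lindqvist: $1,235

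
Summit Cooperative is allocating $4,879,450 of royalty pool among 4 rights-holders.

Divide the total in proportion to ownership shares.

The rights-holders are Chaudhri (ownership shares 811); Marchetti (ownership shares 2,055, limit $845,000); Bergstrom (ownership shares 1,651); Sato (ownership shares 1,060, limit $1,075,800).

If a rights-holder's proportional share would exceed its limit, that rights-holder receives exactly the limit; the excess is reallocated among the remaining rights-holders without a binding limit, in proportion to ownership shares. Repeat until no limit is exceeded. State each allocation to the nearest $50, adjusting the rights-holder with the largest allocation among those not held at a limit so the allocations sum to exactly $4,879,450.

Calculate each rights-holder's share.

Combined ownership shares = 5,577.
Proportional shares (ignoring caps): Chaudhri 709,563.20; Marchetti 1,797,968.40; Bergstrom 1,444,499.18; Sato 927,419.22.
Held at cap: Marchetti ($845,000); residual $4,034,450 reallocated over remaining ownership shares 3,522.
Held at cap: Sato ($1,075,800); residual $2,958,650 reallocated over remaining ownership shares 2,462.
Shares after redistribution: Chaudhri 974,599.98 → $974,600; Bergstrom 1,984,050.02 → $1,984,050.

Chaudhri: $974,600 · Marchetti: $845,000 · Bergstrom: $1,984,050 · Sato: $1,075,800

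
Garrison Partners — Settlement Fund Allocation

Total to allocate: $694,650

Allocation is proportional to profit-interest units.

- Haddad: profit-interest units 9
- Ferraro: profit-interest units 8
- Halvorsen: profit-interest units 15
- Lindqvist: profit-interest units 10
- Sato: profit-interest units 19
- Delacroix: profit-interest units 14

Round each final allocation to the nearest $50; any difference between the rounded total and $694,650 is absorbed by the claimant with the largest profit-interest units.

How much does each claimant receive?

Sum of profit-interest units: 9 + 8 + 15 + 10 + 19 + 14 = 75.
Pro-rata amounts: Haddad 83,358.00; Ferraro 74,096.00; Halvorsen 138,930.00; Lindqvist 92,620.00; Sato 175,978.00; Delacroix 129,668.00.
After rounding ($50): Haddad $83,350; Ferraro $74,100; Halvorsen $138,950; Lindqvist $92,600; Sato $176,000; Delacroix $129,650. Sum = $694,650.
Sum already equals the total — no adjustment.

Haddad: $83,350 · Ferraro: $74,100 · Halvorsen: $138,950 · Lindqvist: $92,600 · Sato: $176,000 · Delacroix: $129,650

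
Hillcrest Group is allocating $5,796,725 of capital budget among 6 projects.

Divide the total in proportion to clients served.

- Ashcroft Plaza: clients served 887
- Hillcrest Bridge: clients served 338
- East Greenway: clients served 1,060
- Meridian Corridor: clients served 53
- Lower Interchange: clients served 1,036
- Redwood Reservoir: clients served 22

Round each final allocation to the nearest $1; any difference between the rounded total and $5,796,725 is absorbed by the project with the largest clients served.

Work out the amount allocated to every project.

Combined clients served = 3,396.
Raw shares: Ashcroft Plaza 887/3,396 × $5,796,725 = 1,514,044.49; Hillcrest Bridge 338/3,396 × $5,796,725 = 576,941.42; East Greenway 1,060/3,396 × $5,796,725 = 1,809,342.90; Meridian Corridor 53/3,396 × $5,796,725 = 90,467.15; Lower Interchange 1,036/3,396 × $5,796,725 = 1,768,376.65; Redwood Reservoir 22/3,396 × $5,796,725 = 37,552.40.
Rounded to nearest $1: Ashcroft Plaza $1,514,044; Hillcrest Bridge $576,941; East Greenway $1,809,343; Meridian Corridor $90,467; Lower Interchange $1,768,377; Redwood Reservoir $37,552. Sum = $5,796,724.
Difference $5,796,725 − $5,796,724 = +$1 applied to largest clients served (East Greenway): East Greenway becomes $1,809,344.

Ashcroft Plaza: $1,514,044 | Hillcrest Bridge: $576,941 | East Greenway: $1,809,344 | Meridian Corridor: $90,467 | Lower Interchange: $1,768,377 | Redwood Reservoir: $37,552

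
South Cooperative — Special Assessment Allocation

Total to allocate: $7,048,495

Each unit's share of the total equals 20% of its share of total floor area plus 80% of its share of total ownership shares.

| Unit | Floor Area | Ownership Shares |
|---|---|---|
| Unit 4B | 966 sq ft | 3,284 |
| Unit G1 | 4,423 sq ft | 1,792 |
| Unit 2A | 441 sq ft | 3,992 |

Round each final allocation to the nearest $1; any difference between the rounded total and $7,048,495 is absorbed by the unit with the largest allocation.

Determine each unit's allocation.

Unit 4B: $2,275,684 · Unit G1: $2,183,813 · Unit 2A: $2,588,998

Floor area total 5,830; ownership shares total 9,068.
Blended shares (20% floor area + 80% ownership shares): Unit 4B 0.3229; Unit G1 0.3098; Unit 2A 0.3673.
Raw shares: Unit 4B 2,275,684.40; Unit G1 2,183,812.77; Unit 2A 2,588,997.83.
After rounding ($1): Unit 4B $2,275,684; Unit G1 $2,183,813; Unit 2A $2,588,998. Sum = $7,048,495.
Sum already equals the total — no adjustment.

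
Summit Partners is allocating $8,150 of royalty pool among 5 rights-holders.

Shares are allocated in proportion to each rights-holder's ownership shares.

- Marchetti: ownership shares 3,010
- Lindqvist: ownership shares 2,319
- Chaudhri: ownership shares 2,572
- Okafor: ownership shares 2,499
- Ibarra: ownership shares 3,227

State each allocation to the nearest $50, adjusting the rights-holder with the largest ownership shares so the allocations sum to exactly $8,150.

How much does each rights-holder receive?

Marchetti: $1,800 · Lindqvist: $1,400 · Chaudhri: $1,550 · Okafor: $1,500 · Ibarra: $1,900

Combined ownership shares = 13,627.
Raw shares: Marchetti 3,010/13,627 × $8,150 = 1,800.21; Lindqvist 2,319/13,627 × $8,150 = 1,386.94; Chaudhri 2,572/13,627 × $8,150 = 1,538.25; Okafor 2,499/13,627 × $8,150 = 1,494.60; Ibarra 3,227/13,627 × $8,150 = 1,930.00.
Rounded to nearest $50: Marchetti $1,800; Lindqvist $1,400; Chaudhri $1,550; Okafor $1,500; Ibarra $1,950. Sum = $8,200.
Difference $8,150 − $8,200 = −$50 applied to largest ownership shares (Ibarra): Ibarra becomes $1,900.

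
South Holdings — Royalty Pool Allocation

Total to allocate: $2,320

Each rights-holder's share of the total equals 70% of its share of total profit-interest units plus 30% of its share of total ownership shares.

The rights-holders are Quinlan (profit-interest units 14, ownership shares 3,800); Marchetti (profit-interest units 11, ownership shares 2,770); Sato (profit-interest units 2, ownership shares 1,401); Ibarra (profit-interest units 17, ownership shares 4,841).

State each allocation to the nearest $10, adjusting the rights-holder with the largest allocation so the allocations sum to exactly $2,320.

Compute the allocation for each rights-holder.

Quinlan: $720 · Marchetti: $560 · Sato: $150 · Ibarra: $890

Profit-interest units total 44; ownership shares total 12,812.
Composite weights (70% profit-interest units + 30% ownership shares): Quinlan 0.3117; Marchetti 0.2399; Sato 0.0646; Ibarra 0.3838.
Proportional shares: Quinlan 723.16; Marchetti 556.48; Sato 149.93; Ibarra 890.44.
At nearest $10: Quinlan $720; Marchetti $560; Sato $150; Ibarra $890. Sum = $2,320.
Rounded total matches; no reconciliation needed.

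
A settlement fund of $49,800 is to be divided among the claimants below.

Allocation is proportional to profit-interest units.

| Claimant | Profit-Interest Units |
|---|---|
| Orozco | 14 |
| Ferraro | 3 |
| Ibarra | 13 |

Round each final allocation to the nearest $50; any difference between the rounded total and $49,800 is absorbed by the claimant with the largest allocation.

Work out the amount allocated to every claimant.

Orozco: $23,200; Ferraro: $5,000; Ibarra: $21,600

Combined profit-interest units = 30.
Raw shares: Orozco 14/30 × $49,800 = 23,240.00; Ferraro 3/30 × $49,800 = 4,980.00; Ibarra 13/30 × $49,800 = 21,580.00.
At nearest $50: Orozco $23,250; Ferraro $5,000; Ibarra $21,600. Sum = $49,850.
Difference $49,800 − $49,850 = −$50 applied to largest allocation (Orozco): Orozco becomes $23,200.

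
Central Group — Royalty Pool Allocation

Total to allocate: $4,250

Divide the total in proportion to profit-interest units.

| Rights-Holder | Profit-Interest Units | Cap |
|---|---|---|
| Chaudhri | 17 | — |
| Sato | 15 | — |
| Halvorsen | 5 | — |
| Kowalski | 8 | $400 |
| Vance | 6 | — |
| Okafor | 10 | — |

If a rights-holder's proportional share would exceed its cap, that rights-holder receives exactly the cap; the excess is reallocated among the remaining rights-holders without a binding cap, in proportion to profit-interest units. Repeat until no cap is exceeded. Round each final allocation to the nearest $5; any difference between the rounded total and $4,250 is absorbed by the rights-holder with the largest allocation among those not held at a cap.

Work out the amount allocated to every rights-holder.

Profit-interest units total: 61.
Pro-rata shares before constraints: Chaudhri 1,184.43; Sato 1,045.08; Halvorsen 348.36; Kowalski 557.38; Vance 418.03; Okafor 696.72.
Cap binds for Kowalski ($400); balance $3,850 reallocated over remaining profit-interest units 53.
Remaining shares: Chaudhri 1,234.91 → $1,235; Sato 1,089.62 → $1,090; Halvorsen 363.21 → $365; Vance 435.85 → $435; Okafor 726.42 → $725.

Chaudhri: $1,235 · Sato: $1,090 · Halvorsen: $365 · Kowalski: $400 · Vance: $435 · Okafor: $725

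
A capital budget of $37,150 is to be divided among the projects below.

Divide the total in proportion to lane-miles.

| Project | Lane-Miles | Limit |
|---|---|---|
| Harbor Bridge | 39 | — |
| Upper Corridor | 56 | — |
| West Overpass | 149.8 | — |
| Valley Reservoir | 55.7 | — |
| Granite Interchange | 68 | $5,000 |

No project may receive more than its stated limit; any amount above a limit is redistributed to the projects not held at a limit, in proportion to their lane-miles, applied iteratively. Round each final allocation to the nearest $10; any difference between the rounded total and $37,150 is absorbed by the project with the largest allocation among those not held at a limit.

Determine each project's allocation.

Harbor Bridge: $4,170 · Upper Corridor: $5,990 · West Overpass: $16,030 · Valley Reservoir: $5,960 · Granite Interchange: $5,000

Lane-miles total: 368.5.
Pro-rata shares before constraints: Harbor Bridge 3,931.75; Upper Corridor 5,645.59; West Overpass 15,101.95; Valley Reservoir 5,615.35; Granite Interchange 6,855.36.
Capped: Granite Interchange ($5,000); balance $32,150 reallocated over remaining lane-miles 300.5.
Redistributed shares: Harbor Bridge 4,172.55 → $4,170; Upper Corridor 5,991.35 → $5,990; West Overpass 16,026.86 → $16,030; Valley Reservoir 5,959.25 → $5,960.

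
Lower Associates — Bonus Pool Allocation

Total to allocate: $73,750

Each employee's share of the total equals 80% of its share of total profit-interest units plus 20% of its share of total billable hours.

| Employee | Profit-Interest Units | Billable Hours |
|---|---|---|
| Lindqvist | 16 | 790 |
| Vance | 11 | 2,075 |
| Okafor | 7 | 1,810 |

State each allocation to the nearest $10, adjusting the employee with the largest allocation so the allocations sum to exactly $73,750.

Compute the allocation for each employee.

Lindqvist: $30,250 | Vance: $25,640 | Okafor: $17,860

Totals — profit-interest units 34, billable hours 4,675.
Blended shares (80% profit-interest units + 20% billable hours): Lindqvist 0.4103; Vance 0.3476; Okafor 0.2421.
Unrounded shares: Lindqvist 30,257.22; Vance 25,635.03; Okafor 17,857.75.
After rounding ($10): Lindqvist $30,260; Vance $25,640; Okafor $17,860. Sum = $73,760.
Difference $73,750 − $73,760 = −$10 applied to largest allocation (Lindqvist): Lindqvist becomes $30,250.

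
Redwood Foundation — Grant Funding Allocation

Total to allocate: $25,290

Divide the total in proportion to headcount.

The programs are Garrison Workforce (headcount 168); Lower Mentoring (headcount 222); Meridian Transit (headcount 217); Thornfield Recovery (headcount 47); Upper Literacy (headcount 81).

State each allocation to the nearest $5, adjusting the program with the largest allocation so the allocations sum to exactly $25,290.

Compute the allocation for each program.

Garrison Workforce: $5,780 · Lower Mentoring: $7,645 · Meridian Transit: $7,465 · Thornfield Recovery: $1,615 · Upper Literacy: $2,785

Total headcount = 735.
Pro-rata amounts: Garrison Workforce 168/735 × $25,290 = 5,780.57; Lower Mentoring 222/735 × $25,290 = 7,638.61; Meridian Transit 217/735 × $25,290 = 7,466.57; Thornfield Recovery 47/735 × $25,290 = 1,617.18; Upper Literacy 81/735 × $25,290 = 2,787.06.
After rounding ($5): Garrison Workforce $5,780; Lower Mentoring $7,640; Meridian Transit $7,465; Thornfield Recovery $1,615; Upper Literacy $2,785. Sum = $25,285.
Difference $25,290 − $25,285 = +$5 applied to largest allocation (Lower Mentoring): Lower Mentoring becomes $7,645.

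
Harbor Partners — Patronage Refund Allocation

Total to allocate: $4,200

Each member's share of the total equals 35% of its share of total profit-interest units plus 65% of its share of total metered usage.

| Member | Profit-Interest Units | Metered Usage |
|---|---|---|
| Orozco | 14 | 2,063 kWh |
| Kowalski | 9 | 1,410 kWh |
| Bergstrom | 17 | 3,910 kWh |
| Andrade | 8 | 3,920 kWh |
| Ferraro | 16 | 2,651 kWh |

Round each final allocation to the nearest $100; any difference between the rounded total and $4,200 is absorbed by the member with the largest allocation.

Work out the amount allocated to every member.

Profit-interest units total 64; metered usage total 13,954.
Blended shares (35% profit-interest units + 65% metered usage): Orozco 0.1727; Kowalski 0.1149; Bergstrom 0.2751; Andrade 0.2263; Ferraro 0.2110.
Unrounded shares: Orozco 725.17; Kowalski 482.58; Bergstrom 1,155.43; Andrade 950.67; Ferraro 886.15.
After rounding ($100): Orozco $700; Kowalski $500; Bergstrom $1,200; Andrade $1,000; Ferraro $900. Sum = $4,300.
Difference $4,200 − $4,300 = −$100 applied to largest allocation (Bergstrom): Bergstrom becomes $1,100.

Orozco: $700 | Kowalski: $500 | Bergstrom: $1,100 | Andrade: $1,000 | Ferraro: $900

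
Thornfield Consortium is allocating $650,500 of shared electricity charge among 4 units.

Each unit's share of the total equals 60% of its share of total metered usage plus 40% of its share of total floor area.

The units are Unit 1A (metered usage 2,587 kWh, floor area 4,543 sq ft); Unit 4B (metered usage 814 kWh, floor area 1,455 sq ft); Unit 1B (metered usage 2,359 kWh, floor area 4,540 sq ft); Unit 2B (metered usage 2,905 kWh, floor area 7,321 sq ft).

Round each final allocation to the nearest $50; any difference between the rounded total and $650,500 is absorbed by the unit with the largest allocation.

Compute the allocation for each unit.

Metered usage total 8,665; floor area total 17,859.
Combined weights (60% metered usage + 40% floor area): Unit 1A 0.2809; Unit 4B 0.0890; Unit 1B 0.2650; Unit 2B 0.3651.
Unrounded shares: Unit 1A 182,717.04; Unit 4B 57,864.12; Unit 1B 172,403.46; Unit 2B 237,515.38.
Rounded to nearest $50: Unit 1A $182,700; Unit 4B $57,850; Unit 1B $172,400; Unit 2B $237,500. Sum = $650,450.
Difference $650,500 − $650,450 = +$50 applied to largest allocation (Unit 2B): Unit 2B becomes $237,550.

Unit 1A: $182,700 | Unit 4B: $57,850 | Unit 1B: $172,400 | Unit 2B: $237,550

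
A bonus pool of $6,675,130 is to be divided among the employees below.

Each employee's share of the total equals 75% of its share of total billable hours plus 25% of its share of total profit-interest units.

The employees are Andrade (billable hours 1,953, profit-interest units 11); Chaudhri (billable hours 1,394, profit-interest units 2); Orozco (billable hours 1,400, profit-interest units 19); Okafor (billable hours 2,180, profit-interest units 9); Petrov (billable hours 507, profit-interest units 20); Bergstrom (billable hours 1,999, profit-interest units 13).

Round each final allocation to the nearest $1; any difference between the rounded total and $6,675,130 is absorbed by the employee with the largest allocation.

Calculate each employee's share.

Andrade: $1,284,572; Chaudhri: $784,936; Orozco: $1,171,489; Okafor: $1,359,944; Petrov: $720,101; Bergstrom: $1,354,088

Totals — billable hours 9,433, profit-interest units 74.
Blended shares (75% billable hours + 25% profit-interest units): Andrade 0.1924; Chaudhri 0.1176; Orozco 0.1755; Okafor 0.2037; Petrov 0.1079; Bergstrom 0.2029.
Proportional shares: Andrade 1,284,572.03; Chaudhri 784,935.62; Orozco 1,171,488.94; Okafor 1,359,944.83; Petrov 720,100.87; Bergstrom 1,354,087.70.
Rounded to nearest $1: Andrade $1,284,572; Chaudhri $784,936; Orozco $1,171,489; Okafor $1,359,945; Petrov $720,101; Bergstrom $1,354,088. Sum = $6,675,131.
Difference $6,675,130 − $6,675,131 = −$1 applied to largest allocation (Okafor): Okafor becomes $1,359,944.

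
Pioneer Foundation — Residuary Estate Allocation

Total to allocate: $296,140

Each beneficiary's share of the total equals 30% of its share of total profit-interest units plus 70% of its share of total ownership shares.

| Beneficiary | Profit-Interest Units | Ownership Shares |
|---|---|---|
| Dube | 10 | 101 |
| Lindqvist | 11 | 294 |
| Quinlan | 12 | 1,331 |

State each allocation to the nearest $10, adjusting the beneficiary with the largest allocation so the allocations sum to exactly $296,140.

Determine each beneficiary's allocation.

Dube: $39,050; Lindqvist: $64,920; Quinlan: $192,170

Profit-interest units total 33; ownership shares total 1,726.
Composite weights (30% profit-interest units + 70% ownership shares): Dube 0.1319; Lindqvist 0.2192; Quinlan 0.6489.
Proportional shares: Dube 39,052.23; Lindqvist 64,924.32; Quinlan 192,163.45.
At nearest $10: Dube $39,050; Lindqvist $64,920; Quinlan $192,160. Sum = $296,130.
Difference $296,140 − $296,130 = +$10 applied to largest allocation (Quinlan): Quinlan becomes $192,170.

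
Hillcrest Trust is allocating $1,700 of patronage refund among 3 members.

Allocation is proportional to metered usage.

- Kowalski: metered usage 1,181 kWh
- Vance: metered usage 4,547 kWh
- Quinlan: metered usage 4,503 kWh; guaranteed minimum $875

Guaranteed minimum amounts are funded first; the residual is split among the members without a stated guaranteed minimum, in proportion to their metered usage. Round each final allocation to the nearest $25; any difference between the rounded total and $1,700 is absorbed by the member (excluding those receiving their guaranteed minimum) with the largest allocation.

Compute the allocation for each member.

Kowalski: $175; Vance: $650; Quinlan: $875

Fund the minimums — Quinlan $875. Balance $825.
Balance split over remaining metered usage 5,728: Kowalski 170.10 → $175; Vance 654.90 → $650.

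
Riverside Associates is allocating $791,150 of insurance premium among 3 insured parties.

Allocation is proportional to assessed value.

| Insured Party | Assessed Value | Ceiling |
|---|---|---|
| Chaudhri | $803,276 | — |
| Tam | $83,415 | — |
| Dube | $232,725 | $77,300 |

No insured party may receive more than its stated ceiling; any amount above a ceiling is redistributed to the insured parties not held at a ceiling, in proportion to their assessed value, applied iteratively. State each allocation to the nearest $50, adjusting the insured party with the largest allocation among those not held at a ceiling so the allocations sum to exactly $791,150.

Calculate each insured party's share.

Combined assessed value = 1,119,416.
Unconstrained shares: Chaudhri 567,717.28; Tam 58,953.76; Dube 164,478.96.
Held at cap: Dube ($77,300); remaining pool $713,850 reallocated over remaining assessed value 886,691.
Shares after redistribution: Chaudhri 646,694.93 → $646,700; Tam 67,155.07 → $67,150.

Chaudhri: $646,700; Tam: $67,150; Dube: $77,300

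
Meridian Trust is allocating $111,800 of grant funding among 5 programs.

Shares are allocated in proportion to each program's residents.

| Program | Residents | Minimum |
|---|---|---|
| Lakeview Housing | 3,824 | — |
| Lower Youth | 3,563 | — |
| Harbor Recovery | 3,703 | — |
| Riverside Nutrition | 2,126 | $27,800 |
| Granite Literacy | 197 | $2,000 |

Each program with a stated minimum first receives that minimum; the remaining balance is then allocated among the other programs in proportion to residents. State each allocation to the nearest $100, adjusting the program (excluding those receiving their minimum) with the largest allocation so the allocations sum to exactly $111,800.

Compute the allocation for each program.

Lakeview Housing: $28,300 · Lower Youth: $26,300 · Harbor Recovery: $27,400 · Riverside Nutrition: $27,800 · Granite Literacy: $2,000

Guaranteed amounts: Riverside Nutrition $27,800; Granite Literacy $2,000. Remaining pool $82,000.
Remaining pool split over remaining residents 11,090: Lakeview Housing 28,274.84 → $28,300; Lower Youth 26,345.00 → $26,300; Harbor Recovery 27,380.16 → $27,400.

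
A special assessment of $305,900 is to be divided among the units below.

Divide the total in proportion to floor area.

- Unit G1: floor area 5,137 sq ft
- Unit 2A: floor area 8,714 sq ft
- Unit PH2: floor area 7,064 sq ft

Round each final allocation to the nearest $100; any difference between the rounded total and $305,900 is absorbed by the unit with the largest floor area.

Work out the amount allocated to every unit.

Unit G1: $75,100 | Unit 2A: $127,500 | Unit PH2: $103,300

Floor area total: 20,915.
Unrounded shares: Unit G1 5,137/20,915 × $305,900 = 75,133.08; Unit 2A 8,714/20,915 × $305,900 = 127,449.80; Unit PH2 7,064/20,915 × $305,900 = 103,317.12.
After rounding ($100): Unit G1 $75,100; Unit 2A $127,400; Unit PH2 $103,300. Sum = $305,800.
Difference $305,900 − $305,800 = +$100 applied to largest floor area (Unit 2A): Unit 2A becomes $127,500.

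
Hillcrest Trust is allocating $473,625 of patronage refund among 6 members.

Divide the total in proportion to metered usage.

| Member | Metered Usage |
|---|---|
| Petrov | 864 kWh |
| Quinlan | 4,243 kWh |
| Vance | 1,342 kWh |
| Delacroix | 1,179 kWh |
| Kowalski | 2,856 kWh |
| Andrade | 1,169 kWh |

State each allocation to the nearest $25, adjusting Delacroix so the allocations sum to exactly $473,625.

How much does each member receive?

Petrov: $35,125 | Quinlan: $172,450 | Vance: $54,550 | Delacroix: $47,900 | Kowalski: $116,075 | Andrade: $47,525

Combined metered usage = 11,653.
Unrounded shares: Petrov 864/11,653 × $473,625 = 35,116.45; Quinlan 4,243/11,653 × $473,625 = 172,452.66; Vance 1,342/11,653 × $473,625 = 54,544.30; Delacroix 1,179/11,653 × $473,625 = 47,919.32; Kowalski 2,856/11,653 × $473,625 = 116,079.38; Andrade 1,169/11,653 × $473,625 = 47,512.88.
At nearest $25: Petrov $35,125; Quinlan $172,450; Vance $54,550; Delacroix $47,925; Kowalski $116,075; Andrade $47,525. Sum = $473,650.
Difference $473,625 − $473,650 = −$25 applied to Delacroix: Delacroix becomes $47,900.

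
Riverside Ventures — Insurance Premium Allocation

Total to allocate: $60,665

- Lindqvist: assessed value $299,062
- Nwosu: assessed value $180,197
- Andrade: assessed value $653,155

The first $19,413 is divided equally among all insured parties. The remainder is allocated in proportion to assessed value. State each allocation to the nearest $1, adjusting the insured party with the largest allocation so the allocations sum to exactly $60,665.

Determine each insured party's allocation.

Lindqvist: $17,365 | Nwosu: $13,035 | Andrade: $30,265

Equal tier: $19,413 ÷ 3 = $6,471 apiece.
Remainder $41,252 by assessed value (total 1,132,414): Lindqvist 10,894.34 → $10,894; Nwosu 6,564.28 → $6,564; Andrade 23,793.37 → $23,793.
Rounding difference +$1 on remainder applied to Andrade.
Totals: Lindqvist $6,471 + $10,894 = $17,365; Nwosu $6,471 + $6,564 = $13,035; Andrade $6,471 + $23,794 = $30,265.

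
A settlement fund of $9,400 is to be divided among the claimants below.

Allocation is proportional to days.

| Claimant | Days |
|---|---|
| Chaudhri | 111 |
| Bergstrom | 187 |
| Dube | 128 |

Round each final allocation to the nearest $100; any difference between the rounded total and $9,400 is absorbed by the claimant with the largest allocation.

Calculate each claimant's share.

Chaudhri: $2,400 | Bergstrom: $4,200 | Dube: $2,800

Sum of days: 426.
Raw shares: Chaudhri 111/426 × $9,400 = 2,449.30; Bergstrom 187/426 × $9,400 = 4,126.29; Dube 128/426 × $9,400 = 2,824.41.
Rounded to nearest $100: Chaudhri $2,400; Bergstrom $4,100; Dube $2,800. Sum = $9,300.
Difference $9,400 − $9,300 = +$100 applied to largest allocation (Bergstrom): Bergstrom becomes $4,200.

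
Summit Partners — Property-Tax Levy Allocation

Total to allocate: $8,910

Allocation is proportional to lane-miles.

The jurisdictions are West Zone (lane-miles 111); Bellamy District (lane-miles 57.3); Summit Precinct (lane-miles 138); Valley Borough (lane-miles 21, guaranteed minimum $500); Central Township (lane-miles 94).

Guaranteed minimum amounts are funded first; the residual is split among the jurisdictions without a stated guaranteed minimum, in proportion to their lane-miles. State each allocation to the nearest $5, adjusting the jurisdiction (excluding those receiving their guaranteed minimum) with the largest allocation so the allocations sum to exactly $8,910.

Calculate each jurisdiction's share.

Minimums first: Valley Borough $500. Residual $8,410.
Residual split over remaining lane-miles 400.3: West Zone 2,332.03 → $2,330; Bellamy District 1,203.83 → $1,205; Summit Precinct 2,899.28 → $2,900; Central Township 1,974.87 → $1,975.

West Zone: $2,330; Bellamy District: $1,205; Summit Precinct: $2,900; Valley Borough: $500; Central Township: $1,975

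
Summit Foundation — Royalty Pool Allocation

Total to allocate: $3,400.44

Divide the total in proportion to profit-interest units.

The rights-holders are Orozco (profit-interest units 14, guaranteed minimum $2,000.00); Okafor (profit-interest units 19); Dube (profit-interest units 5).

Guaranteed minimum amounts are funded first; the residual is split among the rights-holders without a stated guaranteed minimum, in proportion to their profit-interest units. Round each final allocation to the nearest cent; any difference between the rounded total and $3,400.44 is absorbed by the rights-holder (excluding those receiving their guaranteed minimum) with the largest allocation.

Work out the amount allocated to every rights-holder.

Fund the minimums — Orozco $2,000.00. Remaining pool $1,400.44.
Remaining pool split over remaining profit-interest units 24: Okafor 1,108.6817 → $1,108.68; Dube 291.7583 → $291.76.

Orozco: $2,000.00; Okafor: $1,108.68; Dube: $291.76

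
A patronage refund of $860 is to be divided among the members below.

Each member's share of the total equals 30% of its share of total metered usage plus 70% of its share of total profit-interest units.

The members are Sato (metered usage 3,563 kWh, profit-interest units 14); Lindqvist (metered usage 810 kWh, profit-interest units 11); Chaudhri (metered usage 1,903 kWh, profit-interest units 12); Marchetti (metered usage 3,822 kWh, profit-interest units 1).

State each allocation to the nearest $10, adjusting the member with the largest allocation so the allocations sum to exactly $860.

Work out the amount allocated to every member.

Sato: $320; Lindqvist: $190; Chaudhri: $240; Marchetti: $110

Metered usage total 10,098; profit-interest units total 38.
Composite weights (30% metered usage + 70% profit-interest units): Sato 0.3637; Lindqvist 0.2267; Chaudhri 0.2776; Marchetti 0.1320.
Raw shares: Sato 312.82; Lindqvist 194.96; Chaudhri 238.73; Marchetti 113.49.
At nearest $10: Sato $310; Lindqvist $190; Chaudhri $240; Marchetti $110. Sum = $850.
Difference $860 − $850 = +$10 applied to largest allocation (Sato): Sato becomes $320.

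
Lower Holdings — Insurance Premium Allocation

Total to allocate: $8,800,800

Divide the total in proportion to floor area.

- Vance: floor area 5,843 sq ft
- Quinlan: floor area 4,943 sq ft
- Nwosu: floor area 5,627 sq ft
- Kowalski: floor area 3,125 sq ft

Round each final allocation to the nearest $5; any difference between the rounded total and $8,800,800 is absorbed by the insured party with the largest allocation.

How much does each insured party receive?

Vance: $2,631,955 · Quinlan: $2,226,550 · Nwosu: $2,534,655 · Kowalski: $1,407,640

Sum of floor area: 19,538.
Raw shares: Vance 5,843/19,538 × $8,800,800 = 2,631,951.81; Quinlan 4,943/19,538 × $8,800,800 = 2,226,551.05; Nwosu 5,627/19,538 × $8,800,800 = 2,534,655.62; Kowalski 3,125/19,538 × $8,800,800 = 1,407,641.52.
Rounded to nearest $5: Vance $2,631,950; Quinlan $2,226,550; Nwosu $2,534,655; Kowalski $1,407,640. Sum = $8,800,795.
Difference $8,800,800 − $8,800,795 = +$5 applied to largest allocation (Vance): Vance becomes $2,631,955.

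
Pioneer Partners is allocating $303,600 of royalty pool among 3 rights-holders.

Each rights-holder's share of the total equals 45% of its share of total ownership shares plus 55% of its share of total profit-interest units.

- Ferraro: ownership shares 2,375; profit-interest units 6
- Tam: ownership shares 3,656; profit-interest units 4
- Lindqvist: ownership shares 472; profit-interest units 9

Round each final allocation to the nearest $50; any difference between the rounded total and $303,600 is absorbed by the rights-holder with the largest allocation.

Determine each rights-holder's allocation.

Ferraro: $102,650; Tam: $111,950; Lindqvist: $89,000

Totals — ownership shares 6,503, profit-interest units 19.
Combined weights (45% ownership shares + 55% profit-interest units): Ferraro 0.3380; Tam 0.3688; Lindqvist 0.2932.
Pro-rata amounts: Ferraro 102,626.34; Tam 111,961.73; Lindqvist 89,011.93.
At nearest $50: Ferraro $102,650; Tam $111,950; Lindqvist $89,000. Sum = $303,600.
Rounded total matches; no reconciliation needed.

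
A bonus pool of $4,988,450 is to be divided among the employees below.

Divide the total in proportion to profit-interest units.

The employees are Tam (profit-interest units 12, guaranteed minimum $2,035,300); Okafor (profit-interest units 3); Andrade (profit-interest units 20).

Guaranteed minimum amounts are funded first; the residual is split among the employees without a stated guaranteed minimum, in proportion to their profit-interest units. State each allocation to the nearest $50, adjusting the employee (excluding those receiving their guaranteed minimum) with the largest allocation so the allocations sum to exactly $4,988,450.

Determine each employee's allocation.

Minimums first: Tam $2,035,300. Residual $2,953,150.
Residual split over remaining profit-interest units 23: Okafor 385,193.48 → $385,200; Andrade 2,567,956.52 → $2,567,950.

Tam: $2,035,300 · Okafor: $385,200 · Andrade: $2,567,950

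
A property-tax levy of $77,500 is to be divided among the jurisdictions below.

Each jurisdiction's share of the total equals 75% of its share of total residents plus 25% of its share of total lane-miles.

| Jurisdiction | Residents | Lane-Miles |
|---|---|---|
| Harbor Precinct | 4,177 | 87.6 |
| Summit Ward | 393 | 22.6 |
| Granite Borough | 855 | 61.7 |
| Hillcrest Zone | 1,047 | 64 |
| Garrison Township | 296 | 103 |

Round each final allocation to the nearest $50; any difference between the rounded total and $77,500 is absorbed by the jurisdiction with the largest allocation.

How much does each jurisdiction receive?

Totals — residents 6,768, lane-miles 338.9.
Combined weights (75% residents + 25% lane-miles): Harbor Precinct 0.5275; Summit Ward 0.0602; Granite Borough 0.1403; Hillcrest Zone 0.1632; Garrison Township 0.1088.
Pro-rata amounts: Harbor Precinct 40,881.06; Summit Ward 4,667.21; Granite Borough 10,870.32; Hillcrest Zone 12,650.75; Garrison Township 8,430.65.
Rounded to nearest $50: Harbor Precinct $40,900; Summit Ward $4,650; Granite Borough $10,850; Hillcrest Zone $12,650; Garrison Township $8,450. Sum = $77,500.
Sum already equals the total — no adjustment.

Harbor Precinct: $40,900 | Summit Ward: $4,650 | Granite Borough: $10,850 | Hillcrest Zone: $12,650 | Garrison Township: $8,450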